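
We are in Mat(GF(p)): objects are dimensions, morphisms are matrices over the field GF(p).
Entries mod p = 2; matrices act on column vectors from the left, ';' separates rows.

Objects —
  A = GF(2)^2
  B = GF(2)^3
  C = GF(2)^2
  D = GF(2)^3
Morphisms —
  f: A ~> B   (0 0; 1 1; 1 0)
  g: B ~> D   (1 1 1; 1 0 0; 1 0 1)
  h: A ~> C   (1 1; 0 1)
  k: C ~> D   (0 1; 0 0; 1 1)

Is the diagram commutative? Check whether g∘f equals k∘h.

Answer: COMMUTES

Derivation:
Along f;g (path 1):
  e0=[1,0] f~>[0,1,1] g~>[0,0,1]
  e1=[0,1] f~>[0,1,0] g~>[1,0,0]
  composite₁ = (0 1; 0 0; 1 0)
Along h;k (path 2):
  e0=[1,0] h~>[1,0] k~>[0,0,1]
  e1=[0,1] h~>[1,1] k~>[1,0,0]
  composite₂ = (0 1; 0 0; 1 0)
Equal? equal; square commutes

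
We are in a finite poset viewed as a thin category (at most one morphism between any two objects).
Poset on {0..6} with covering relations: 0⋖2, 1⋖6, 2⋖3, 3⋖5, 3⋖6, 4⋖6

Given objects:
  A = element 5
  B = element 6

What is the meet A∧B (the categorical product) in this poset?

Answer: A∧B = 3

Derivation:
Lower bounds of A=5 and B=6: {0,2,3}
  0 <= 3
  2 <= 3
  3 <= 3
glb = 3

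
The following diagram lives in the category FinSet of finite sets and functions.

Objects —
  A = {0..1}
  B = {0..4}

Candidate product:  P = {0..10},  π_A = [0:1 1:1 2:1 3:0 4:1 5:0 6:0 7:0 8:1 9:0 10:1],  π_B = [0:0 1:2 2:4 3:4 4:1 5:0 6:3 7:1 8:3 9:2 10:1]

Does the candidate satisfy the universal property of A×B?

Answer: NOT A VALID PRODUCT — |P|=11 ≠ |A|·|B|=10

Trace:
|A|·|B| = 2·5 = 10;  |P| = 11
  → cardinalities differ; no bijection possible.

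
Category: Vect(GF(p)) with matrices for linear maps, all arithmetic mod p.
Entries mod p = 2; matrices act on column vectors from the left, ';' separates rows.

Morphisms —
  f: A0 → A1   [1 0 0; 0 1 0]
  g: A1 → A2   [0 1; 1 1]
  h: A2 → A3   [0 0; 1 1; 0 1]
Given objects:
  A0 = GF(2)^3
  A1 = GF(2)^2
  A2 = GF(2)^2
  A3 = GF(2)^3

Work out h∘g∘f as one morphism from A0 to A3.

  e0=[1,0,0] f→[1,0] g→[0,1] h→[0,1,1]
  e1=[0,1,0] f→[0,1] g→[1,1] h→[0,0,1]
  e2=[0,0,1] f→[0,0] g→[0,0] h→[0,0,0]
⟦path⟧: [0 0 0; 1 0 0; 1 1 0]

Answer: [0 0 0; 1 0 0; 1 1 0]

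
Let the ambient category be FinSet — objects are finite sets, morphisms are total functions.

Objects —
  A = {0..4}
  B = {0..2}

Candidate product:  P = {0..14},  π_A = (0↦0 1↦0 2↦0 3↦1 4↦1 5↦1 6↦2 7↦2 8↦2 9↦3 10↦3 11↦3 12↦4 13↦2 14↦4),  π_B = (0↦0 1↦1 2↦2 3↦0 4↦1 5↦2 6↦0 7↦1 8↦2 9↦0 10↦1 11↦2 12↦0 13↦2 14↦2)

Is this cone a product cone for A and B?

Answer: NOT A VALID PRODUCT — duplicate pair at indices 8,13

Trace:
|A|·|B| = 5·3 = 15;  |P| = 15
Check the pairing map k ↦ (π_A(k), π_B(k)):
  0 ↦ (0,0)
  1 ↦ (0,1)
  2 ↦ (0,2)
  3 ↦ (1,0)
  4 ↦ (1,1)
  5 ↦ (1,2)
  6 ↦ (2,0)
  7 ↦ (2,1)
  8 ↦ (2,2)
  9 ↦ (3,0)
  10 ↦ (3,1)
  11 ↦ (3,2)
  12 ↦ (4,0)
  13 ↦ (2,2)  ✗ repeats pair of k=8
  14 ↦ (4,2)
distinct pairs in image: 14 / 15 needed
  → (2,2) hit at k=8 and k=13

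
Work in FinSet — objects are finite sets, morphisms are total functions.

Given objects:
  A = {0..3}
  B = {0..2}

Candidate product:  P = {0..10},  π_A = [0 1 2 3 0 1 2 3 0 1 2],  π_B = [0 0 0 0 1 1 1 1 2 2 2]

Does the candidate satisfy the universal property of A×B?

Answer: NOT A VALID PRODUCT — |P|=11 ≠ |A|·|B|=12

Derivation:
|A|·|B| = 4·3 = 12;  |P| = 11
  → cardinalities differ; no bijection possible.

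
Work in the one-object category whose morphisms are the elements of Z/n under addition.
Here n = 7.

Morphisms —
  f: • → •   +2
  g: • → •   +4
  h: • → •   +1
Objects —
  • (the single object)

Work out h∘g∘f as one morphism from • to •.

  0 +2≡2 +4≡6 +1≡0  (mod 7)
composite: +0

Answer: +0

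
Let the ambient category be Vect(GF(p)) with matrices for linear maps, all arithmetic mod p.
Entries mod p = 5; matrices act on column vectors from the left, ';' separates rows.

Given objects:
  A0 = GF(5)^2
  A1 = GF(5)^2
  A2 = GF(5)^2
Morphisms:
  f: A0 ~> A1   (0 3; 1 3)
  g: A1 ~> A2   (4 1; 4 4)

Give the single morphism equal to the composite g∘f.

  e0=⟨1,0⟩ f~>⟨0,1⟩ g~>⟨1,4⟩
  e1=⟨0,1⟩ f~>⟨3,3⟩ g~>⟨0,4⟩
result: (1 0; 4 4)

Answer: (1 0; 4 4)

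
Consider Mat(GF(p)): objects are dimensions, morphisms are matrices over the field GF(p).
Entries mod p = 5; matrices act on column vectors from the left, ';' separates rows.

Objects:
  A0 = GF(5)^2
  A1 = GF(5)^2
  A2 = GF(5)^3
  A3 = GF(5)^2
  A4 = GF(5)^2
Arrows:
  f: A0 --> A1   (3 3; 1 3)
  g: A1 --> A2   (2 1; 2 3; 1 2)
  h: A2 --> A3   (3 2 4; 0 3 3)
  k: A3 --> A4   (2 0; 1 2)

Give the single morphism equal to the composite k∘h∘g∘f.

Answer: (3 1; 3 2)

Trace:
  e0=[1,0] f-->[3,1] g-->[2,4,0] h-->[4,2] k-->[3,3]
  e1=[0,1] f-->[3,3] g-->[4,0,4] h-->[3,2] k-->[1,2]
⟦path⟧: (3 1; 3 2)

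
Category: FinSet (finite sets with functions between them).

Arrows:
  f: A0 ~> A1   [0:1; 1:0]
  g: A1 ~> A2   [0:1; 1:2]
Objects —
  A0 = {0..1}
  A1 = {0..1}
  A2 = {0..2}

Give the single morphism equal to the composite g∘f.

  0 f~>1 g~>2
  1 f~>0 g~>1
composite: [0:2; 1:1]

Answer: [0:2; 1:1]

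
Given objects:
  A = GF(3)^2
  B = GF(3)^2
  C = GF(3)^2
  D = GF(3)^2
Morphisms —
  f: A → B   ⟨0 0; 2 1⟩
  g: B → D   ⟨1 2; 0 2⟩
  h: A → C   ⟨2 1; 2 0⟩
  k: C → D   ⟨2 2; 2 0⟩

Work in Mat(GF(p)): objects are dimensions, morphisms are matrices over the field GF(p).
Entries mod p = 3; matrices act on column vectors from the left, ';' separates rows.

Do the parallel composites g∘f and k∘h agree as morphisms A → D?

Along f;g (path 1):
  e0=⟨1,0⟩ f→⟨0,2⟩ g→⟨1,1⟩
  e1=⟨0,1⟩ f→⟨0,1⟩ g→⟨2,2⟩
  composite₁ = ⟨1 2; 1 2⟩
Along h;k (path 2):
  e0=⟨1,0⟩ h→⟨2,2⟩ k→⟨2,1⟩
  e1=⟨0,1⟩ h→⟨1,0⟩ k→⟨2,2⟩
  composite₂ = ⟨2 2; 1 2⟩
Equal? distinct morphisms ✗

Answer: DOES NOT COMMUTE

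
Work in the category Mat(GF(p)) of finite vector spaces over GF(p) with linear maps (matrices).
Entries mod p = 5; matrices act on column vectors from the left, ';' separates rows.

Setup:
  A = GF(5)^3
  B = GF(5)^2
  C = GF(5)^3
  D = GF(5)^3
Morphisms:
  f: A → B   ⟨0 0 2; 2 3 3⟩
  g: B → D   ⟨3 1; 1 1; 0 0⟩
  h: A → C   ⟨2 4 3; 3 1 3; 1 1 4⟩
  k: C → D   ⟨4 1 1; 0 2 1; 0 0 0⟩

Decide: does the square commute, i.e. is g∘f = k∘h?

Along f;g (path 1):
  e0=[1,0,0] f→[0,2] g→[2,2,0]
  e1=[0,1,0] f→[0,3] g→[3,3,0]
  e2=[0,0,1] f→[2,3] g→[4,0,0]
  result₁ = ⟨2 3 4; 2 3 0; 0 0 0⟩
Along h;k (path 2):
  e0=[1,0,0] h→[2,3,1] k→[2,2,0]
  e1=[0,1,0] h→[4,1,1] k→[3,3,0]
  e2=[0,0,1] h→[3,3,4] k→[4,0,0]
  result₂ = ⟨2 3 4; 2 3 0; 0 0 0⟩
Equal? equal; square commutes

Answer: COMMUTES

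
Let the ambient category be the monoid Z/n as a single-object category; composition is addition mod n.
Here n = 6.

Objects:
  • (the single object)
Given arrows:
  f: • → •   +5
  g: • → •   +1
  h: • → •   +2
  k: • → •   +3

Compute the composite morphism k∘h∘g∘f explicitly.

Answer: +5

Derivation:
  0 +5≡5 +1≡0 +2≡2 +3≡5  (mod 6)
composite: +5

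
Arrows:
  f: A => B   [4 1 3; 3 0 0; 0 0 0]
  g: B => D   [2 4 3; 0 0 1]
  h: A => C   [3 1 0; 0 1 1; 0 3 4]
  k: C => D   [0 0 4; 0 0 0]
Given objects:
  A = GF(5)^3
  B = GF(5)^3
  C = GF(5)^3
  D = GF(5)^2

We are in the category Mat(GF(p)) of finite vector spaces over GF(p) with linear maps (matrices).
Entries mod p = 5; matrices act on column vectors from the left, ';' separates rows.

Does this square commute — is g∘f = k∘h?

Answer: COMMUTES

Work:
1) trace f;g:
  e0=⟨1,0,0⟩ f=>⟨4,3,0⟩ g=>⟨0,0⟩
  e1=⟨0,1,0⟩ f=>⟨1,0,0⟩ g=>⟨2,0⟩
  e2=⟨0,0,1⟩ f=>⟨3,0,0⟩ g=>⟨1,0⟩
  composite₁ = [0 2 1; 0 0 0]
2) trace h;k:
  e0=⟨1,0,0⟩ h=>⟨3,0,0⟩ k=>⟨0,0⟩
  e1=⟨0,1,0⟩ h=>⟨1,1,3⟩ k=>⟨2,0⟩
  e2=⟨0,0,1⟩ h=>⟨0,1,4⟩ k=>⟨1,0⟩
  composite₂ = [0 2 1; 0 0 0]
Equal? equal; square commutes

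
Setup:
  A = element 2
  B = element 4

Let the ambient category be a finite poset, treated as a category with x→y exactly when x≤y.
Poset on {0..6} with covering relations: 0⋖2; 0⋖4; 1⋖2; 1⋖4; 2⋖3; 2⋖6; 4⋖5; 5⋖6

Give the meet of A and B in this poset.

Lower bounds of A=2 and B=4: {0,1}
  maximal lower bounds 0 and 1 are incomparable: neither 0<=1 nor 1<=0
→ no greatest lower bound exists

Answer: NO MEET EXISTS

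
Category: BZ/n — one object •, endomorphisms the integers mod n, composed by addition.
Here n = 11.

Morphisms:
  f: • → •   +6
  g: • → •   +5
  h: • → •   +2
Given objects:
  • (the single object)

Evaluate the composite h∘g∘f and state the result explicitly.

  0 +6≡6 +5≡0 +2≡2  (mod 11)
⟦path⟧: +2

Answer: +2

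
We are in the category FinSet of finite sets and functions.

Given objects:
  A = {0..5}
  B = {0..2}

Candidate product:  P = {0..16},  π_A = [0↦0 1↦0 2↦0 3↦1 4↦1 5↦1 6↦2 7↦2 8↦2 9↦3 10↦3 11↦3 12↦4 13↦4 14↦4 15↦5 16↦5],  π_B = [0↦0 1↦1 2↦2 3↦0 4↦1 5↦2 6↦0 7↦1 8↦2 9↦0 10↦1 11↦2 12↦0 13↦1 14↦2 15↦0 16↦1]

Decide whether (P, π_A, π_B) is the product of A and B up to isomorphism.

|A|·|B| = 6·3 = 18;  |P| = 17
  → cardinalities differ; no bijection possible.

Answer: NOT A VALID PRODUCT — |P|=17 ≠ |A|·|B|=18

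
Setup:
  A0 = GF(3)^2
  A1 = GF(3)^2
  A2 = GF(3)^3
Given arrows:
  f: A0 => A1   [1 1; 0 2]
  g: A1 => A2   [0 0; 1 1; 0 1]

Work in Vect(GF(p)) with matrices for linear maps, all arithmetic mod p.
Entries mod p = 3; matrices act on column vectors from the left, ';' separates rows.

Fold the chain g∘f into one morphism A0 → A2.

  e0=(1,0) f=>(1,0) g=>(0,1,0)
  e1=(0,1) f=>(1,2) g=>(0,0,2)
⟦path⟧: [0 0; 1 0; 0 2]

Answer: [0 0; 1 0; 0 2]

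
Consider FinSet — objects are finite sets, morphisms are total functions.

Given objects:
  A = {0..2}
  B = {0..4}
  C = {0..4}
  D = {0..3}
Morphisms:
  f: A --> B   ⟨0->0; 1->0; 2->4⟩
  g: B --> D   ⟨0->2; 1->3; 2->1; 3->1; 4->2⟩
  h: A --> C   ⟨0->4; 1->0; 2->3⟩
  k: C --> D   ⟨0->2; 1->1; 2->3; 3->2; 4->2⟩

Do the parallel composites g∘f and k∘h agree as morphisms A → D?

Along f;g (path 1):
  0 f-->0 g-->2
  1 f-->0 g-->2
  2 f-->4 g-->2
  result₁ = ⟨0->2; 1->2; 2->2⟩
Along h;k (path 2):
  0 h-->4 k-->2
  1 h-->0 k-->2
  2 h-->3 k-->2
  result₂ = ⟨0->2; 1->2; 2->2⟩
Equal? same morphism ✓

Answer: COMMUTES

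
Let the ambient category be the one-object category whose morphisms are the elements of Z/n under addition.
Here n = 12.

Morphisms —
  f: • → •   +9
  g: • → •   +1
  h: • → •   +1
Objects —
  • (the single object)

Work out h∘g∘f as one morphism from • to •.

Answer: +11

Work:
  0 +9≡9 +1≡10 +1≡11  (mod 12)
⟦path⟧: +11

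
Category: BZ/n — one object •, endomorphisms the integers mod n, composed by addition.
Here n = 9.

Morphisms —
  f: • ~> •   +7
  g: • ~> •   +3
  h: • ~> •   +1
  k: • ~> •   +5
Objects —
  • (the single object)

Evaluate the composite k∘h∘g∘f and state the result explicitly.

Answer: +7

Derivation:
  0 +7≡7 +3≡1 +1≡2 +5≡7  (mod 9)
composite: +7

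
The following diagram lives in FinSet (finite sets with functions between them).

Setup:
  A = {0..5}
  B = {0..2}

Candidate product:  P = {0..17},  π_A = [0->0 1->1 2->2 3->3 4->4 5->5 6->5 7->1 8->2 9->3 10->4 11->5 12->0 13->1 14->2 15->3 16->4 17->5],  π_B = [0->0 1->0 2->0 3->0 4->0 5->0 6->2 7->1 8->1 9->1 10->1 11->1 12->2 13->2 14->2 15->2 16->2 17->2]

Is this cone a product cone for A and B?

|A|·|B| = 6·3 = 18;  |P| = 18
Check the pairing map k ↦ (π_A(k), π_B(k)):
  0 -> (0,0)
  1 -> (1,0)
  2 -> (2,0)
  3 -> (3,0)
  4 -> (4,0)
  5 -> (5,0)
  6 -> (5,2)
  7 -> (1,1)
  8 -> (2,1)
  9 -> (3,1)
  10 -> (4,1)
  11 -> (5,1)
  12 -> (0,2)
  13 -> (1,2)
  14 -> (2,2)
  15 -> (3,2)
  16 -> (4,2)
  17 -> (5,2)  ✗ repeats pair of k=6
distinct pairs in image: 17 / 18 needed
  → (5,2) hit at k=6 and k=17

Answer: NOT A VALID PRODUCT — duplicate pair at indices 17,6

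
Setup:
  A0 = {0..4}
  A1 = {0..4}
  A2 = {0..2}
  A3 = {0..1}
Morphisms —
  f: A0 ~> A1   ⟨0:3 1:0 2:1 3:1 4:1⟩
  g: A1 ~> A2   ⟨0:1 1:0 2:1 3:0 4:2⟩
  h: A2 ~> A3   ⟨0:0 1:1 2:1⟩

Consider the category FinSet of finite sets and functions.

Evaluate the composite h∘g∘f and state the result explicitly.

Answer: ⟨0:0 1:1 2:0 3:0 4:0⟩

Derivation:
  0 f~>3 g~>0 h~>0
  1 f~>0 g~>1 h~>1
  2 f~>1 g~>0 h~>0
  3 f~>1 g~>0 h~>0
  4 f~>1 g~>0 h~>0
result: ⟨0:0 1:1 2:0 3:0 4:0⟩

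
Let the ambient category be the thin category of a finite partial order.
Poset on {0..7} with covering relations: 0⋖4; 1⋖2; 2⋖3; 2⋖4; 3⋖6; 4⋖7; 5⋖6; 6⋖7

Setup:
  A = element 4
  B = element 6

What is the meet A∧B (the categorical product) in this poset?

Answer: A∧B = 2

Derivation:
{x : x<=A ∧ x<=B} = {1,2}  (A=4, B=6)
  1 <= 2
  2 <= 2
glb = 2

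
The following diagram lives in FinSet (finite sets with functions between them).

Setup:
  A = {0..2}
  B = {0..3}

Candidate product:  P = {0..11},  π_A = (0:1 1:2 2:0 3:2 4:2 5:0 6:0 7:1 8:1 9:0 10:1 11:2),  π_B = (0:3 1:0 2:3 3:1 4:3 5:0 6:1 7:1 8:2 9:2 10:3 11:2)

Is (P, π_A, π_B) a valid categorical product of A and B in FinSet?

|A|·|B| = 3·4 = 12;  |P| = 12
Check the pairing map k ↦ (π_A(k), π_B(k)):
  0 : (1,3)
  1 : (2,0)
  2 : (0,3)
  3 : (2,1)
  4 : (2,3)
  5 : (0,0)
  6 : (0,1)
  7 : (1,1)
  8 : (1,2)
  9 : (0,2)
  10 : (1,3)  ✗ repeats pair of k=0
  11 : (2,2)
distinct pairs in image: 11 / 12 needed
  → (1,3) hit at k=0 and k=10

Answer: NOT A VALID PRODUCT — duplicate pair at indices 10,0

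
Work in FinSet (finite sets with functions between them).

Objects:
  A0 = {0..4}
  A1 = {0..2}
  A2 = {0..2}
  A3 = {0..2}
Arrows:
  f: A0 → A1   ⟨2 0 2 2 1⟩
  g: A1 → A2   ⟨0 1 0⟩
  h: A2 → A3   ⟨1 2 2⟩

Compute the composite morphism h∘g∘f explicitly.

Answer: ⟨1 1 1 1 2⟩

Derivation:
  0 f→2 g→0 h→1
  1 f→0 g→0 h→1
  2 f→2 g→0 h→1
  3 f→2 g→0 h→1
  4 f→1 g→1 h→2
result: ⟨1 1 1 1 2⟩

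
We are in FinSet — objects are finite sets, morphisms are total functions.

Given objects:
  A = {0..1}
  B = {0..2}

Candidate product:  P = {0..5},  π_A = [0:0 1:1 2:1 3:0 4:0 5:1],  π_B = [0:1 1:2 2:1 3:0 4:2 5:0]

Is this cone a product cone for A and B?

Answer: VALID PRODUCT

Trace:
|A|·|B| = 2·3 = 6;  |P| = 6
Check the pairing map k ↦ (π_A(k), π_B(k)):
  0 : (0,1)
  1 : (1,2)
  2 : (1,1)
  3 : (0,0)
  4 : (0,2)
  5 : (1,0)
distinct pairs in image: 6 / 6 needed
  → bijection onto A×B; projections well-typed.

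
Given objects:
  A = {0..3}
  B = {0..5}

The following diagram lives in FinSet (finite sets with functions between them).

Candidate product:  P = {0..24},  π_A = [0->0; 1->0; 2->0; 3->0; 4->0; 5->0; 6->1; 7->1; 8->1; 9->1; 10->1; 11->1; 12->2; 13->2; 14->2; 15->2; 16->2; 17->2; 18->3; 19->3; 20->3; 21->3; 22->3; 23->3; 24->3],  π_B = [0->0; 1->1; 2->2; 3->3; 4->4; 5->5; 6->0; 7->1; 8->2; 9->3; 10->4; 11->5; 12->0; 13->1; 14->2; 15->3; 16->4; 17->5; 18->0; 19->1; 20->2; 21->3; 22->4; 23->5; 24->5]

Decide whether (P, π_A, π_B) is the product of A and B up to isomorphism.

Answer: NOT A VALID PRODUCT — |P|=25 ≠ |A|·|B|=24

Derivation:
|A|·|B| = 4·6 = 24;  |P| = 25
  → cardinalities differ; no bijection possible.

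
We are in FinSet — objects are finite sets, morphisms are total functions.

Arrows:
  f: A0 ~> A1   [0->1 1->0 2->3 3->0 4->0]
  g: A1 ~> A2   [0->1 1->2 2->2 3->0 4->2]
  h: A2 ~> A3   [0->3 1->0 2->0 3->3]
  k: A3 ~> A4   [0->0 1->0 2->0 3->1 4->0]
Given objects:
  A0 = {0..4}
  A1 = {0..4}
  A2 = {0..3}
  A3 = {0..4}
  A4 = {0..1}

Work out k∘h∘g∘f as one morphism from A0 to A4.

Answer: [0->0 1->0 2->1 3->0 4->0]

Work:
  0 f~>1 g~>2 h~>0 k~>0
  1 f~>0 g~>1 h~>0 k~>0
  2 f~>3 g~>0 h~>3 k~>1
  3 f~>0 g~>1 h~>0 k~>0
  4 f~>0 g~>1 h~>0 k~>0
⟦path⟧: [0->0 1->0 2->1 3->0 4->0]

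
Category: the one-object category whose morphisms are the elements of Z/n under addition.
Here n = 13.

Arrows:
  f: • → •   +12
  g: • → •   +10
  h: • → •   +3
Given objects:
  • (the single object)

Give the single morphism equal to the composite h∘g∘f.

  0 +12≡12 +10≡9 +3≡12  (mod 13)
⟦path⟧: +12

Answer: +12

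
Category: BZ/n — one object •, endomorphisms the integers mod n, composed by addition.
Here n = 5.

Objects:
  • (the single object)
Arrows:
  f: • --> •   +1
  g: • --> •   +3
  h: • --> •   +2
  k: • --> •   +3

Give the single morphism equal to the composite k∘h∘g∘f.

Answer: +4

Derivation:
  0 +1≡1 +3≡4 +2≡1 +3≡4  (mod 5)
composite: +4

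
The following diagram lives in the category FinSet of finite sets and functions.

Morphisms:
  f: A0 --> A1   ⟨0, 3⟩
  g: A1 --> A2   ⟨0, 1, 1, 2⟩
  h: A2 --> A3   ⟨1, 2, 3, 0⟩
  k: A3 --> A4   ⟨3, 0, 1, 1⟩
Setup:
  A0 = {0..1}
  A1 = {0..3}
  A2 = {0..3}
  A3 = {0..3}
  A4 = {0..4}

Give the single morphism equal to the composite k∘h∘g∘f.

Answer: ⟨0, 1⟩

Trace:
  0 f-->0 g-->0 h-->1 k-->0
  1 f-->3 g-->2 h-->3 k-->1
composite: ⟨0, 1⟩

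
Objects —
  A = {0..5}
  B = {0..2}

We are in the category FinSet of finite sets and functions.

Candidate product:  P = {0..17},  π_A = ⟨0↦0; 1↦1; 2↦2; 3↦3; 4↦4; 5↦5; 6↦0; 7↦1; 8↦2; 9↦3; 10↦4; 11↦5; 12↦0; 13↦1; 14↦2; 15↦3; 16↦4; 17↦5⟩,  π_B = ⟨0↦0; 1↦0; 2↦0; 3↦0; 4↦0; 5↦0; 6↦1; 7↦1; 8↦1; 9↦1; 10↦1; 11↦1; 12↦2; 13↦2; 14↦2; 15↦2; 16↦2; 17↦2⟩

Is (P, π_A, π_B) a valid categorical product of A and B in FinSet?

Answer: VALID PRODUCT

Work:
|A|·|B| = 6·3 = 18;  |P| = 18
Check the pairing map k ↦ (π_A(k), π_B(k)):
  0 ↦ (0,0)
  1 ↦ (1,0)
  2 ↦ (2,0)
  3 ↦ (3,0)
  4 ↦ (4,0)
  5 ↦ (5,0)
  6 ↦ (0,1)
  7 ↦ (1,1)
  8 ↦ (2,1)
  9 ↦ (3,1)
  10 ↦ (4,1)
  11 ↦ (5,1)
  12 ↦ (0,2)
  13 ↦ (1,2)
  14 ↦ (2,2)
  15 ↦ (3,2)
  16 ↦ (4,2)
  17 ↦ (5,2)
distinct pairs in image: 18 / 18 needed
  → bijection onto A×B; projections well-typed.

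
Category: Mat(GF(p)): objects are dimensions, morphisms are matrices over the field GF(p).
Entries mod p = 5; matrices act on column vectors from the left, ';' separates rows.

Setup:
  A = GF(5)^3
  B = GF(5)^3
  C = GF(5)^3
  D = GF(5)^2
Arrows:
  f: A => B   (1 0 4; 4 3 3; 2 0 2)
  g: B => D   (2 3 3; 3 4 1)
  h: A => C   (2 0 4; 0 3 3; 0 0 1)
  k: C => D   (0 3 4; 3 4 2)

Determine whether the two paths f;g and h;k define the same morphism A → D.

Answer: COMMUTES

Work:
1) trace f;g:
  e0=(1,0,0) f=>(1,4,2) g=>(0,1)
  e1=(0,1,0) f=>(0,3,0) g=>(4,2)
  e2=(0,0,1) f=>(4,3,2) g=>(3,1)
  composite₁ = (0 4 3; 1 2 1)
2) trace h;k:
  e0=(1,0,0) h=>(2,0,0) k=>(0,1)
  e1=(0,1,0) h=>(0,3,0) k=>(4,2)
  e2=(0,0,1) h=>(4,3,1) k=>(3,1)
  composite₂ = (0 4 3; 1 2 1)
Equal? YES — commutes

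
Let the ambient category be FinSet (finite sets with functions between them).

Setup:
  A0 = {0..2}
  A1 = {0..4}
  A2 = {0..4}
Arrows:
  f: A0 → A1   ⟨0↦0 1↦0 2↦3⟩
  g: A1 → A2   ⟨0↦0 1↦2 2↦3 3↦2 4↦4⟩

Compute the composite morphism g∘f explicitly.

  0 f→0 g→0
  1 f→0 g→0
  2 f→3 g→2
result: ⟨0↦0 1↦0 2↦2⟩

Answer: ⟨0↦0 1↦0 2↦2⟩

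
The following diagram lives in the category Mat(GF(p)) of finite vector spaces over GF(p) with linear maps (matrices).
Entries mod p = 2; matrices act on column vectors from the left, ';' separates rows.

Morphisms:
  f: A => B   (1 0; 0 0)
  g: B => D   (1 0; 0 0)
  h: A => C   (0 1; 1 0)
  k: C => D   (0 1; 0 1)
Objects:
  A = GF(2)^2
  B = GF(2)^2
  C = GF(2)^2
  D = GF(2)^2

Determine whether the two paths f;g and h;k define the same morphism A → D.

Path 1 = f;g:
  e0=(1,0) f=>(1,0) g=>(1,0)
  e1=(0,1) f=>(0,0) g=>(0,0)
  composite₁ = (1 0; 0 0)
Path 2 = h;k:
  e0=(1,0) h=>(0,1) k=>(1,1)
  e1=(0,1) h=>(1,0) k=>(0,0)
  composite₂ = (1 0; 1 0)
Equal? NO — does not commute

Answer: DOES NOT COMMUTE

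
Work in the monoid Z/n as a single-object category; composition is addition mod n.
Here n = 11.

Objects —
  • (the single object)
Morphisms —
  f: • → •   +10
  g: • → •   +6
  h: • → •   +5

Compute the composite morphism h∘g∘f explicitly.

  0 +10≡10 +6≡5 +5≡10  (mod 11)
result: +10

Answer: +10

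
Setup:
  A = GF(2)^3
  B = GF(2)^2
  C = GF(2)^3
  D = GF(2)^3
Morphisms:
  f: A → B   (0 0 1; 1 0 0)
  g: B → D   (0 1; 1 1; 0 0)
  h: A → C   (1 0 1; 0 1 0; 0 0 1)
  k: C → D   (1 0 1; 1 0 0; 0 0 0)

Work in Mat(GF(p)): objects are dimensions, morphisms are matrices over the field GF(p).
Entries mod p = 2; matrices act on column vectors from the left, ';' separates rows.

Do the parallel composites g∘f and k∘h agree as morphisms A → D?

Answer: COMMUTES

Work:
Path 1 = f;g:
  e0=(1,0,0) f→(0,1) g→(1,1,0)
  e1=(0,1,0) f→(0,0) g→(0,0,0)
  e2=(0,0,1) f→(1,0) g→(0,1,0)
  result₁ = (1 0 0; 1 0 1; 0 0 0)
Path 2 = h;k:
  e0=(1,0,0) h→(1,0,0) k→(1,1,0)
  e1=(0,1,0) h→(0,1,0) k→(0,0,0)
  e2=(0,0,1) h→(1,0,1) k→(0,1,0)
  result₂ = (1 0 0; 1 0 1; 0 0 0)
Equal? YES — commutes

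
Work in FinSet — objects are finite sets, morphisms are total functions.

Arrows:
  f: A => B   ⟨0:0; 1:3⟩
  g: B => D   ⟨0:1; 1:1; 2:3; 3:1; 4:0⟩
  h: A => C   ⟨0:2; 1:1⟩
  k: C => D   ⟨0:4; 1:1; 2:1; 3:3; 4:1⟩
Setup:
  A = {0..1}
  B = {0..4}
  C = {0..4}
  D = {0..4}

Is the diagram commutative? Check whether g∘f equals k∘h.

1) trace f;g:
  0 f=>0 g=>1
  1 f=>3 g=>1
  ⟦path⟧₁ = ⟨0:1; 1:1⟩
2) trace h;k:
  0 h=>2 k=>1
  1 h=>1 k=>1
  ⟦path⟧₂ = ⟨0:1; 1:1⟩
Equal? same morphism ✓

Answer: COMMUTES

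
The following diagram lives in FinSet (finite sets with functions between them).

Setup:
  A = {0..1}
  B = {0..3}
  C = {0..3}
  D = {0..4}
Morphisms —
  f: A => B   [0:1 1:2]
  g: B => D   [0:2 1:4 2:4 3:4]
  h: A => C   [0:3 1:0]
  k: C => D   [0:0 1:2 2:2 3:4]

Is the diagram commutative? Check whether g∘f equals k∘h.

1) trace f;g:
  0 f=>1 g=>4
  1 f=>2 g=>4
  composite₁ = [0:4 1:4]
2) trace h;k:
  0 h=>3 k=>4
  1 h=>0 k=>0
  composite₂ = [0:4 1:0]
Equal? NO — does not commute

Answer: DOES NOT COMMUTE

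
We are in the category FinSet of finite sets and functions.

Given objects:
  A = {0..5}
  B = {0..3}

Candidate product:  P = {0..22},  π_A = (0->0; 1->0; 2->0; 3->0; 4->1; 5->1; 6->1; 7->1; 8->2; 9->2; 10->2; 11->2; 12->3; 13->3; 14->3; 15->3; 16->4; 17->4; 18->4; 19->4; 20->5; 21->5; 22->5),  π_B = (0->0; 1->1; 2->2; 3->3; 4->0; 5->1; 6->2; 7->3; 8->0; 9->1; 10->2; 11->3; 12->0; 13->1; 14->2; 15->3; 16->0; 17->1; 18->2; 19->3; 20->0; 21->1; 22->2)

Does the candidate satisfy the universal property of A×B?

|A|·|B| = 6·4 = 24;  |P| = 23
  → cardinalities differ; no bijection possible.

Answer: NOT A VALID PRODUCT — |P|=23 ≠ |A|·|B|=24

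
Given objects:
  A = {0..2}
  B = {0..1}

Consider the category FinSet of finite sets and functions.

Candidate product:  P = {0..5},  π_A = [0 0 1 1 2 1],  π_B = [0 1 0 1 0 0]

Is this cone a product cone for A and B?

Answer: NOT A VALID PRODUCT — duplicate pair at indices 2,5

Work:
|A|·|B| = 3·2 = 6;  |P| = 6
Check the pairing map k ↦ (π_A(k), π_B(k)):
  0 : (0,0)
  1 : (0,1)
  2 : (1,0)
  3 : (1,1)
  4 : (2,0)
  5 : (1,0)  ✗ repeats pair of k=2
distinct pairs in image: 5 / 6 needed
  → (1,0) hit at k=2 and k=5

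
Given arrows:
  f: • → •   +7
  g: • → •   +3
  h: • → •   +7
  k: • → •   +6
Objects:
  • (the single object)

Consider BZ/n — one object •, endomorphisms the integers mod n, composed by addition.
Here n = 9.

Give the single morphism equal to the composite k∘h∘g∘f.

  0 +7≡7 +3≡1 +7≡8 +6≡5  (mod 9)
⟦path⟧: +5

Answer: +5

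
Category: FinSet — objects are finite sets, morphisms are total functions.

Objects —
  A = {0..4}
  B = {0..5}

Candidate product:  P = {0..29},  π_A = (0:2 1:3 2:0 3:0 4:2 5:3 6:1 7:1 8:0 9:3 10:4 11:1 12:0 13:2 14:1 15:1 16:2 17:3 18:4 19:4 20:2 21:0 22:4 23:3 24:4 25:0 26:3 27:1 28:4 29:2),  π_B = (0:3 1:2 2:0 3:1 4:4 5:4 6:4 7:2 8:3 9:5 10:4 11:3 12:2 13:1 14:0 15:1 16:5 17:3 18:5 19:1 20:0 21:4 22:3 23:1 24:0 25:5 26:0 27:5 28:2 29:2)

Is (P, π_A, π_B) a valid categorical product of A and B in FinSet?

Answer: VALID PRODUCT

Work:
|A|·|B| = 5·6 = 30;  |P| = 30
Check the pairing map k ↦ (π_A(k), π_B(k)):
  0 : (2,3)
  1 : (3,2)
  2 : (0,0)
  3 : (0,1)
  4 : (2,4)
  5 : (3,4)
  6 : (1,4)
  7 : (1,2)
  8 : (0,3)
  9 : (3,5)
  10 : (4,4)
  11 : (1,3)
  12 : (0,2)
  13 : (2,1)
  14 : (1,0)
  15 : (1,1)
  16 : (2,5)
  17 : (3,3)
  18 : (4,5)
  19 : (4,1)
  20 : (2,0)
  21 : (0,4)
  22 : (4,3)
  23 : (3,1)
  24 : (4,0)
  25 : (0,5)
  26 : (3,0)
  27 : (1,5)
  28 : (4,2)
  29 : (2,2)
distinct pairs in image: 30 / 30 needed
  → bijection onto A×B; projections well-typed.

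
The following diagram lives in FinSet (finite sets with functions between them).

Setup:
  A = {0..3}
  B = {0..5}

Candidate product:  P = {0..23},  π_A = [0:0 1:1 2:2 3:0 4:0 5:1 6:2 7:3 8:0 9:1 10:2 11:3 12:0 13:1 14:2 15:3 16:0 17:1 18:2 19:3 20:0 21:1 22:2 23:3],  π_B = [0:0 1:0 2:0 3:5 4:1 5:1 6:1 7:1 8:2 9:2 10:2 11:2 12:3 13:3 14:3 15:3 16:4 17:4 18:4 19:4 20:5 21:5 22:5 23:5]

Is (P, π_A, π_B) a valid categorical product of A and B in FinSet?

|A|·|B| = 4·6 = 24;  |P| = 24
Check the pairing map k ↦ (π_A(k), π_B(k)):
  0 : (0,0)
  1 : (1,0)
  2 : (2,0)
  3 : (0,5)
  4 : (0,1)
  5 : (1,1)
  6 : (2,1)
  7 : (3,1)
  8 : (0,2)
  9 : (1,2)
  10 : (2,2)
  11 : (3,2)
  12 : (0,3)
  13 : (1,3)
  14 : (2,3)
  15 : (3,3)
  16 : (0,4)
  17 : (1,4)
  18 : (2,4)
  19 : (3,4)
  20 : (0,5)  ✗ repeats pair of k=3
  21 : (1,5)
  22 : (2,5)
  23 : (3,5)
distinct pairs in image: 23 / 24 needed
  → (0,5) hit at k=3 and k=20

Answer: NOT A VALID PRODUCT — duplicate pair at indices 20,3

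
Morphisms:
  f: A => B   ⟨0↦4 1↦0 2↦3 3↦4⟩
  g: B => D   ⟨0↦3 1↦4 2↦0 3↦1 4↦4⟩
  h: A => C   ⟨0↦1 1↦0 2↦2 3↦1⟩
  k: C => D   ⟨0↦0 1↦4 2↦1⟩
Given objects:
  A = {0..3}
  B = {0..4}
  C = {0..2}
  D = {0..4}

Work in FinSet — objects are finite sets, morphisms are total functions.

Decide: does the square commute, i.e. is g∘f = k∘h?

1) trace f;g:
  0 f=>4 g=>4
  1 f=>0 g=>3
  2 f=>3 g=>1
  3 f=>4 g=>4
  ⟦path⟧₁ = ⟨0↦4 1↦3 2↦1 3↦4⟩
2) trace h;k:
  0 h=>1 k=>4
  1 h=>0 k=>0
  2 h=>2 k=>1
  3 h=>1 k=>4
  ⟦path⟧₂ = ⟨0↦4 1↦0 2↦1 3↦4⟩
Equal? differ; not commutative

Answer: DOES NOT COMMUTE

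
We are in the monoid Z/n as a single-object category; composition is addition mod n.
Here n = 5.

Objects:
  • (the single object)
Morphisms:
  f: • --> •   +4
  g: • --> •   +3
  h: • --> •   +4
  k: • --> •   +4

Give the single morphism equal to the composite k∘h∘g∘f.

  0 +4≡4 +3≡2 +4≡1 +4≡0  (mod 5)
⟦path⟧: +0

Answer: +0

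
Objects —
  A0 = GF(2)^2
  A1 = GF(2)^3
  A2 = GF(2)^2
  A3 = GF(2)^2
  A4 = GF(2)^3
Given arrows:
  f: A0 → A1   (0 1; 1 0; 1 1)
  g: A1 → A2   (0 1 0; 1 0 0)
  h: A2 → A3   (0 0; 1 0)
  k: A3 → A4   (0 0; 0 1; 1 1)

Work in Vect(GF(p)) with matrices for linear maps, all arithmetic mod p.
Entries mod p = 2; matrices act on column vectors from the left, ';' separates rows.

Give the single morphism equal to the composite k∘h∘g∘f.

Answer: (0 0; 1 0; 1 0)

Work:
  e0=⟨1,0⟩ f→⟨0,1,1⟩ g→⟨1,0⟩ h→⟨0,1⟩ k→⟨0,1,1⟩
  e1=⟨0,1⟩ f→⟨1,0,1⟩ g→⟨0,1⟩ h→⟨0,0⟩ k→⟨0,0,0⟩
⟦path⟧: (0 0; 1 0; 1 0)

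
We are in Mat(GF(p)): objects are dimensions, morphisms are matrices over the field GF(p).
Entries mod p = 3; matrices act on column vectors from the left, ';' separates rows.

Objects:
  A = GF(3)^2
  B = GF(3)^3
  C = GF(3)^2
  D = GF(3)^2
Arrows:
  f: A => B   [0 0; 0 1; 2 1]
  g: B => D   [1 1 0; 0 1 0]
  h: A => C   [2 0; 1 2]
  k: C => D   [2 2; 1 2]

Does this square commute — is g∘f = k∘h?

Path 1 = f;g:
  e0=[1,0] f=>[0,0,2] g=>[0,0]
  e1=[0,1] f=>[0,1,1] g=>[1,1]
  composite₁ = [0 1; 0 1]
Path 2 = h;k:
  e0=[1,0] h=>[2,1] k=>[0,1]
  e1=[0,1] h=>[0,2] k=>[1,1]
  composite₂ = [0 1; 1 1]
Equal? NO — does not commute

Answer: DOES NOT COMMUTE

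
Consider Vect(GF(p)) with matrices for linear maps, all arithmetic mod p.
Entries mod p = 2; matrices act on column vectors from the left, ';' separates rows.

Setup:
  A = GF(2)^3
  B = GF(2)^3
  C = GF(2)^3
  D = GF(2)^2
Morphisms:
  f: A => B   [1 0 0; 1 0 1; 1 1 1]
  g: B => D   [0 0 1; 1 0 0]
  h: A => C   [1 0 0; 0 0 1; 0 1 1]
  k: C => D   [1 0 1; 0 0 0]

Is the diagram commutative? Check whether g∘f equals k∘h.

Answer: DOES NOT COMMUTE

Derivation:
Path 1 = f;g:
  e0=⟨1,0,0⟩ f=>⟨1,1,1⟩ g=>⟨1,1⟩
  e1=⟨0,1,0⟩ f=>⟨0,0,1⟩ g=>⟨1,0⟩
  e2=⟨0,0,1⟩ f=>⟨0,1,1⟩ g=>⟨1,0⟩
  result₁ = [1 1 1; 1 0 0]
Path 2 = h;k:
  e0=⟨1,0,0⟩ h=>⟨1,0,0⟩ k=>⟨1,0⟩
  e1=⟨0,1,0⟩ h=>⟨0,0,1⟩ k=>⟨1,0⟩
  e2=⟨0,0,1⟩ h=>⟨0,1,1⟩ k=>⟨1,0⟩
  result₂ = [1 1 1; 0 0 0]
Equal? distinct morphisms ✗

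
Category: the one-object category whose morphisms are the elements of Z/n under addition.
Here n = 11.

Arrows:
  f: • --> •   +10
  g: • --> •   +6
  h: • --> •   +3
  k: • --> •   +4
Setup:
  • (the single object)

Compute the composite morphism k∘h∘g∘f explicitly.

  0 +10≡10 +6≡5 +3≡8 +4≡1  (mod 11)
⟦path⟧: +1

Answer: +1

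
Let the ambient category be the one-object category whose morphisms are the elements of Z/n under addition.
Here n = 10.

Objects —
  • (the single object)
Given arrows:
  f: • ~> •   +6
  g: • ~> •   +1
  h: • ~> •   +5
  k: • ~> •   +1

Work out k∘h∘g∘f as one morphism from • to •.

Answer: +3

Work:
  0 +6≡6 +1≡7 +5≡2 +1≡3  (mod 10)
result: +3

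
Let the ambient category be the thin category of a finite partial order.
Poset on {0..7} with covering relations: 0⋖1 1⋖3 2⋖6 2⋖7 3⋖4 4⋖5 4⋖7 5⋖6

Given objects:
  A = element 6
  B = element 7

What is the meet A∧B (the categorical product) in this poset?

Answer: NO MEET EXISTS

Trace:
{x : x<=A ∧ x<=B} = {0,1,2,3,4}  (A=6, B=7)
  maximal lower bounds 2 and 4 are incomparable: neither 2<=4 nor 4<=2
→ no greatest lower bound exists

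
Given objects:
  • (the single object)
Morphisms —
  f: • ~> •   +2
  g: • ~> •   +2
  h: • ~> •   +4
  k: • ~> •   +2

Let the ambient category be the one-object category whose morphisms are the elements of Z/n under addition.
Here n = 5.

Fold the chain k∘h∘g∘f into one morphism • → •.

Answer: +0

Derivation:
  0 +2≡2 +2≡4 +4≡3 +2≡0  (mod 5)
result: +0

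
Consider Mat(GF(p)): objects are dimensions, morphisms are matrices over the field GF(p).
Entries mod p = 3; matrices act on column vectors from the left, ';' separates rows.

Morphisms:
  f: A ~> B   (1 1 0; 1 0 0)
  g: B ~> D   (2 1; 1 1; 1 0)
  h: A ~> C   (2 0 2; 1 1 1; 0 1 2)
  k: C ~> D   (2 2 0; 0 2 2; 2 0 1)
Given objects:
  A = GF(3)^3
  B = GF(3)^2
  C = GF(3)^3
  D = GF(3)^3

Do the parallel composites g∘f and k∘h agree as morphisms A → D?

1) trace f;g:
  e0=(1,0,0) f~>(1,1) g~>(0,2,1)
  e1=(0,1,0) f~>(1,0) g~>(2,1,1)
  e2=(0,0,1) f~>(0,0) g~>(0,0,0)
  result₁ = (0 2 0; 2 1 0; 1 1 0)
2) trace h;k:
  e0=(1,0,0) h~>(2,1,0) k~>(0,2,1)
  e1=(0,1,0) h~>(0,1,1) k~>(2,1,1)
  e2=(0,0,1) h~>(2,1,2) k~>(0,0,0)
  result₂ = (0 2 0; 2 1 0; 1 1 0)
Equal? same morphism ✓

Answer: COMMUTES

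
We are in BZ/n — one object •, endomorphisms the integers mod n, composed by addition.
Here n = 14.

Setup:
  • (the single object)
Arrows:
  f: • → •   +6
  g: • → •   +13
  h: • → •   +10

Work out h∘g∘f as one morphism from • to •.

  0 +6≡6 +13≡5 +10≡1  (mod 14)
composite: +1

Answer: +1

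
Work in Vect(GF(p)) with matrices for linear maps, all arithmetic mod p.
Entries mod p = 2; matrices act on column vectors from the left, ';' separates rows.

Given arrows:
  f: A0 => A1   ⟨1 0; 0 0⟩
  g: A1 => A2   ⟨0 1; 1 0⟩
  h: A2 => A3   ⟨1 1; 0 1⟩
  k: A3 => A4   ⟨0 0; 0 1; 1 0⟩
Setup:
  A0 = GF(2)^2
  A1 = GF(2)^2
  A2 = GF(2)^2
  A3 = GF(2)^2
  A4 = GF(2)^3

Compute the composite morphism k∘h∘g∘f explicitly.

  e0=[1,0] f=>[1,0] g=>[0,1] h=>[1,1] k=>[0,1,1]
  e1=[0,1] f=>[0,0] g=>[0,0] h=>[0,0] k=>[0,0,0]
result: ⟨0 0; 1 0; 1 0⟩

Answer: ⟨0 0; 1 0; 1 0⟩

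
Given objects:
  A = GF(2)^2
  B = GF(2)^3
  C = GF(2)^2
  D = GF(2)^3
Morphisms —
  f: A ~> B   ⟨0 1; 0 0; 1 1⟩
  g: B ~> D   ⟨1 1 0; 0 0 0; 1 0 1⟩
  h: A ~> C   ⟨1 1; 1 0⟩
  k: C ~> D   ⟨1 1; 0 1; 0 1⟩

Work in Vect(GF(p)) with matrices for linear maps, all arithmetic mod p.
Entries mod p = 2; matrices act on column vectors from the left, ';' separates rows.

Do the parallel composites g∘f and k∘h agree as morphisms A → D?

Path 1 = f;g:
  e0=(1,0) f~>(0,0,1) g~>(0,0,1)
  e1=(0,1) f~>(1,0,1) g~>(1,0,0)
  ⟦path⟧₁ = ⟨0 1; 0 0; 1 0⟩
Path 2 = h;k:
  e0=(1,0) h~>(1,1) k~>(0,1,1)
  e1=(0,1) h~>(1,0) k~>(1,0,0)
  ⟦path⟧₂ = ⟨0 1; 1 0; 1 0⟩
Equal? NO — does not commute

Answer: DOES NOT COMMUTE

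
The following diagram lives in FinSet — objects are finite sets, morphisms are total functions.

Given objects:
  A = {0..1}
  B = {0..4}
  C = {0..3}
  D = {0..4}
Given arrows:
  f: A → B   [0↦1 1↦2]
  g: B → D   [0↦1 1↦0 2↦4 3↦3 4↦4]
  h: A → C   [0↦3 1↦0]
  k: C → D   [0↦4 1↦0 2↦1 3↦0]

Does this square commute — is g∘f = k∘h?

1) trace f;g:
  0 f→1 g→0
  1 f→2 g→4
  composite₁ = [0↦0 1↦4]
2) trace h;k:
  0 h→3 k→0
  1 h→0 k→4
  composite₂ = [0↦0 1↦4]
Equal? YES — commutes

Answer: COMMUTES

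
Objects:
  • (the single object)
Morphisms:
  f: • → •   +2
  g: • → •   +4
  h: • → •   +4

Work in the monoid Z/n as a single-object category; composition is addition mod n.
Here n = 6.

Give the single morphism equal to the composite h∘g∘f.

Answer: +4

Work:
  0 +2≡2 +4≡0 +4≡4  (mod 6)
composite: +4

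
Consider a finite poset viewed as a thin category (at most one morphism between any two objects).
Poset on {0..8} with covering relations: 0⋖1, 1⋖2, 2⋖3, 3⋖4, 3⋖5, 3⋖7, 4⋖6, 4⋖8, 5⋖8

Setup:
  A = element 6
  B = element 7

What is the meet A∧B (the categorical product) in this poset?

{x : x<=A ∧ x<=B} = {0,1,2,3}  (A=6, B=7)
  0 <= 3
  1 <= 3
  2 <= 3
  3 <= 3
glb = 3

Answer: A∧B = 3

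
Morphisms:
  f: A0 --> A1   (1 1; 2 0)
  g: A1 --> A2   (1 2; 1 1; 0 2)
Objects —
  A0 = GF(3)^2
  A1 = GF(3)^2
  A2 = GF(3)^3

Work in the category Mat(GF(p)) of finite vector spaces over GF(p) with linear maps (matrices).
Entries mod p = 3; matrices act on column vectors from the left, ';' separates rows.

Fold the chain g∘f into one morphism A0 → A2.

Answer: (2 1; 0 1; 1 0)

Derivation:
  e0=(1,0) f-->(1,2) g-->(2,0,1)
  e1=(0,1) f-->(1,0) g-->(1,1,0)
result: (2 1; 0 1; 1 0)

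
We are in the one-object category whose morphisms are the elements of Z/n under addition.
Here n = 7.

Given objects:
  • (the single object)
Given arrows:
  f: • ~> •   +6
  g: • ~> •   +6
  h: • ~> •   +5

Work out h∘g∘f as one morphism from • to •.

Answer: +3

Derivation:
  0 +6≡6 +6≡5 +5≡3  (mod 7)
⟦path⟧: +3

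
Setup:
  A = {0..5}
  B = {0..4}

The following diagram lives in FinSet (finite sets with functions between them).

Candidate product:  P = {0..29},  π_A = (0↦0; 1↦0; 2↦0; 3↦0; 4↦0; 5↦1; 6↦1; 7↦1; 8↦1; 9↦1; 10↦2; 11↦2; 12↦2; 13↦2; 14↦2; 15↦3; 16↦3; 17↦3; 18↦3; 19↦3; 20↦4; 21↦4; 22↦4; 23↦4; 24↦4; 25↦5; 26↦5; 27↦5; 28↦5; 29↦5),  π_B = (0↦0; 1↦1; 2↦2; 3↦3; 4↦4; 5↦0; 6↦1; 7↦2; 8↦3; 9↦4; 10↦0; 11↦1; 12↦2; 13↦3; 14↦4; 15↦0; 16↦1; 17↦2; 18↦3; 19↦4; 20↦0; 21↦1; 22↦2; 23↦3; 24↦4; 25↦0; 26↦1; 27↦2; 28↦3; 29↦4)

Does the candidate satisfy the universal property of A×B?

Answer: VALID PRODUCT

Derivation:
|A|·|B| = 6·5 = 30;  |P| = 30
Check the pairing map k ↦ (π_A(k), π_B(k)):
  0 ↦ (0,0)
  1 ↦ (0,1)
  2 ↦ (0,2)
  3 ↦ (0,3)
  4 ↦ (0,4)
  5 ↦ (1,0)
  6 ↦ (1,1)
  7 ↦ (1,2)
  8 ↦ (1,3)
  9 ↦ (1,4)
  10 ↦ (2,0)
  11 ↦ (2,1)
  12 ↦ (2,2)
  13 ↦ (2,3)
  14 ↦ (2,4)
  15 ↦ (3,0)
  16 ↦ (3,1)
  17 ↦ (3,2)
  18 ↦ (3,3)
  19 ↦ (3,4)
  20 ↦ (4,0)
  21 ↦ (4,1)
  22 ↦ (4,2)
  23 ↦ (4,3)
  24 ↦ (4,4)
  25 ↦ (5,0)
  26 ↦ (5,1)
  27 ↦ (5,2)
  28 ↦ (5,3)
  29 ↦ (5,4)
distinct pairs in image: 30 / 30 needed
  → bijection onto A×B; projections well-typed.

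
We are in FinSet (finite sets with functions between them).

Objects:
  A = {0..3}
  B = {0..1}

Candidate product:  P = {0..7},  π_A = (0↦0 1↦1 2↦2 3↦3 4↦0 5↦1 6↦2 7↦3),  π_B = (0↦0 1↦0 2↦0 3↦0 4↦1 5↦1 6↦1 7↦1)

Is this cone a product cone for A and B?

|A|·|B| = 4·2 = 8;  |P| = 8
Check the pairing map k ↦ (π_A(k), π_B(k)):
  0 ↦ (0,0)
  1 ↦ (1,0)
  2 ↦ (2,0)
  3 ↦ (3,0)
  4 ↦ (0,1)
  5 ↦ (1,1)
  6 ↦ (2,1)
  7 ↦ (3,1)
distinct pairs in image: 8 / 8 needed
  → bijection onto A×B; projections well-typed.

Answer: VALID PRODUCT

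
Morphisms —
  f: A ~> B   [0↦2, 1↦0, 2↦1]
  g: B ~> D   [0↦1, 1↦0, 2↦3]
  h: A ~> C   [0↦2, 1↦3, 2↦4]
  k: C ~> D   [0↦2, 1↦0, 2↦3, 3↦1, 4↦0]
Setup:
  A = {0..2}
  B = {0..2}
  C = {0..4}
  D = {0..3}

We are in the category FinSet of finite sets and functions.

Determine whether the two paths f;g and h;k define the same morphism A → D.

Answer: COMMUTES

Trace:
1) trace f;g:
  0 f~>2 g~>3
  1 f~>0 g~>1
  2 f~>1 g~>0
  result₁ = [0↦3, 1↦1, 2↦0]
2) trace h;k:
  0 h~>2 k~>3
  1 h~>3 k~>1
  2 h~>4 k~>0
  result₂ = [0↦3, 1↦1, 2↦0]
Equal? equal; square commutes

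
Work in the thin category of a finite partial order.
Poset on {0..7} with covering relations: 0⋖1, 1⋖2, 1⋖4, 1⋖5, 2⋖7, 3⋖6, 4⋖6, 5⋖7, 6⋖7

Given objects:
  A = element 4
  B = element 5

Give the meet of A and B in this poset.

Answer: A∧B = 1

Derivation:
Lower bounds of A=4 and B=5: {0,1}
  0 <= 1
  1 <= 1
glb = 1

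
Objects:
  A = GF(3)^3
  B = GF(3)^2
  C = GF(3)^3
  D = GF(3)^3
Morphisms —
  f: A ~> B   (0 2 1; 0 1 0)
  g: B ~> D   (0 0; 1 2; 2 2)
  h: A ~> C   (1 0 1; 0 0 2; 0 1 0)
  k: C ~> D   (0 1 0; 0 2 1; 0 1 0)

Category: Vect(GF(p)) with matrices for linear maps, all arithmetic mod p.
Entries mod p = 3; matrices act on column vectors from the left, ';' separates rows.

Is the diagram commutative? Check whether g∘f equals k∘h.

1) trace f;g:
  e0=(1,0,0) f~>(0,0) g~>(0,0,0)
  e1=(0,1,0) f~>(2,1) g~>(0,1,0)
  e2=(0,0,1) f~>(1,0) g~>(0,1,2)
  ⟦path⟧₁ = (0 0 0; 0 1 1; 0 0 2)
2) trace h;k:
  e0=(1,0,0) h~>(1,0,0) k~>(0,0,0)
  e1=(0,1,0) h~>(0,0,1) k~>(0,1,0)
  e2=(0,0,1) h~>(1,2,0) k~>(2,1,2)
  ⟦path⟧₂ = (0 0 2; 0 1 1; 0 0 2)
Equal? NO — does not commute

Answer: DOES NOT COMMUTE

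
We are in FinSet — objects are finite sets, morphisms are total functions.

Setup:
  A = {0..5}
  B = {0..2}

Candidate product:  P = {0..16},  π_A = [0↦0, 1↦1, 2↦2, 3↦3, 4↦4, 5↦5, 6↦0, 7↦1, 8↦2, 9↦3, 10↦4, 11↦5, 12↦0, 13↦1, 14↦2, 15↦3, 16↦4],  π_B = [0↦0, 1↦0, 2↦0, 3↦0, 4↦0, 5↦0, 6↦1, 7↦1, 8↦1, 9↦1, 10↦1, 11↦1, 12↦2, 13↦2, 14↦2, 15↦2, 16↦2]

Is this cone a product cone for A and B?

Answer: NOT A VALID PRODUCT — |P|=17 ≠ |A|·|B|=18

Trace:
|A|·|B| = 6·3 = 18;  |P| = 17
  → cardinalities differ; no bijection possible.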